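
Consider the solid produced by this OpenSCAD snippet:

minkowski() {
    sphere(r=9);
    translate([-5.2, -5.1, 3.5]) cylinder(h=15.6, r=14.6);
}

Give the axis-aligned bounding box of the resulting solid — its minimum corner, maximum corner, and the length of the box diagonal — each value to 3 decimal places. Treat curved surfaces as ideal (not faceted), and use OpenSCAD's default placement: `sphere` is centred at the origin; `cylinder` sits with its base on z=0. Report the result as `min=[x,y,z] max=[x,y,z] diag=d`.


min=[-28.800,-28.700,-5.500] max=[18.400,18.500,28.100] diag=74.730

A = translate([-5.2, -5.1, 3.5]) cylinder(h=15.6, r=14.6) → bbox [-19.8,-19.7,3.5] .. [9.4,9.5,19.1]
B = sphere(r=9) → bbox [-9,-9,-9] .. [9,9,9]
lo = A.lo+B.lo = [-19.8-9, -19.7-9, 3.5-9] = [-28.800,-28.700,-5.500]
hi = A.hi+B.hi = [9.4+9, 9.5+9, 19.1+9] = [18.400,18.500,28.100]
diag = √(47.2²+47.2²+33.6²) = √5584.64 = 74.730


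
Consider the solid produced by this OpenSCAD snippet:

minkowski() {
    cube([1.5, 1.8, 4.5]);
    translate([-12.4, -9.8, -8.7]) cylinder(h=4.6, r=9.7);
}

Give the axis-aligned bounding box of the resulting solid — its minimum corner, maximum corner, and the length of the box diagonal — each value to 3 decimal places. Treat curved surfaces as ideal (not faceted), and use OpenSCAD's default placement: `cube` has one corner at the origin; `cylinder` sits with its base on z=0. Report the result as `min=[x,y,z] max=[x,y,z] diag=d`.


A = translate([-12.4, -9.8, -8.7]) cylinder(h=4.6, r=9.7) → bbox [-22.1,-19.5,-8.7] .. [-2.7,-0.1,-4.1]
B = cube([1.5, 1.8, 4.5]) → bbox [0,0,0] .. [1.5,1.8,4.5]
lo = A.lo+B.lo = [-22.1+0, -19.5+0, -8.7+0] = [-22.100,-19.500,-8.700]
hi = A.hi+B.hi = [-2.7+1.5, -0.1+1.8, -4.1+4.5] = [-1.200,1.700,0.400]
diag = √(20.9²+21.2²+9.1²) = √969.06 = 31.130

min=[-22.100,-19.500,-8.700] max=[-1.200,1.700,0.400] diag=31.130


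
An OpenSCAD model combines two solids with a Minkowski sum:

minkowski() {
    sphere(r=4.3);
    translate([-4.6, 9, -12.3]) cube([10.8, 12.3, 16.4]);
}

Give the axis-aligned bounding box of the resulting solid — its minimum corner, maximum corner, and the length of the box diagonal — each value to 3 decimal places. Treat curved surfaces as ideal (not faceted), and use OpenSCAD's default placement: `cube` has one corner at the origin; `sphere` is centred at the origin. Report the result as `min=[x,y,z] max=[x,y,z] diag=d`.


A = translate([-4.6, 9, -12.3]) cube([10.8, 12.3, 16.4]) → bbox [-4.6,9,-12.3] .. [6.2,21.3,4.1]
B = sphere(r=4.3) → bbox [-4.3,-4.3,-4.3] .. [4.3,4.3,4.3]
lo = A.lo+B.lo = [-4.6-4.3, 9-4.3, -12.3-4.3] = [-8.900,4.700,-16.600]
hi = A.hi+B.hi = [6.2+4.3, 21.3+4.3, 4.1+4.3] = [10.500,25.600,8.400]
diag = √(19.4²+20.9²+25²) = √1438.17 = 37.923

min=[-8.900,4.700,-16.600] max=[10.500,25.600,8.400] diag=37.923


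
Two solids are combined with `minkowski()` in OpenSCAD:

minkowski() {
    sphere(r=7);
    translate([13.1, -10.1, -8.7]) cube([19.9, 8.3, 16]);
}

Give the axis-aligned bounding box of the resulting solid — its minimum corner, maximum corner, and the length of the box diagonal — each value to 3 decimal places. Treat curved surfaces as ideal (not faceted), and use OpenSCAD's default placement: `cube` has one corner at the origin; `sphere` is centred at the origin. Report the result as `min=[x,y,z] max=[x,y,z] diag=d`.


A = translate([13.1, -10.1, -8.7]) cube([19.9, 8.3, 16]) → bbox [13.1,-10.1,-8.7] .. [33,-1.8,7.3]
B = sphere(r=7) → bbox [-7,-7,-7] .. [7,7,7]
lo = A.lo+B.lo = [13.1-7, -10.1-7, -8.7-7] = [6.100,-17.100,-15.700]
hi = A.hi+B.hi = [33+7, -1.8+7, 7.3+7] = [40.000,5.200,14.300]
diag = √(33.9²+22.3²+30²) = √2546.5 = 50.463

min=[6.100,-17.100,-15.700] max=[40.000,5.200,14.300] diag=50.463


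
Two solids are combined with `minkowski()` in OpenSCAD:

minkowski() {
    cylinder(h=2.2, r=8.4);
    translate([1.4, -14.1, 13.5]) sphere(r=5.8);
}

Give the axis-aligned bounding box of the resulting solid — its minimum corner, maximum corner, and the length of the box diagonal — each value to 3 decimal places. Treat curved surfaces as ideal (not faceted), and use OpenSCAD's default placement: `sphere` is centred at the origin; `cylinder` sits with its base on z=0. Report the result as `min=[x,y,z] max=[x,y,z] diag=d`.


min=[-12.800,-28.300,7.700] max=[15.600,0.100,21.500] diag=42.468

A = translate([1.4, -14.1, 13.5]) sphere(r=5.8) → bbox [-4.4,-19.9,7.7] .. [7.2,-8.3,19.3]
B = cylinder(h=2.2, r=8.4) → bbox [-8.4,-8.4,0] .. [8.4,8.4,2.2]
lo = A.lo+B.lo = [-4.4-8.4, -19.9-8.4, 7.7+0] = [-12.800,-28.300,7.700]
hi = A.hi+B.hi = [7.2+8.4, -8.3+8.4, 19.3+2.2] = [15.600,0.100,21.500]
diag = √(28.4²+28.4²+13.8²) = √1803.56 = 42.468


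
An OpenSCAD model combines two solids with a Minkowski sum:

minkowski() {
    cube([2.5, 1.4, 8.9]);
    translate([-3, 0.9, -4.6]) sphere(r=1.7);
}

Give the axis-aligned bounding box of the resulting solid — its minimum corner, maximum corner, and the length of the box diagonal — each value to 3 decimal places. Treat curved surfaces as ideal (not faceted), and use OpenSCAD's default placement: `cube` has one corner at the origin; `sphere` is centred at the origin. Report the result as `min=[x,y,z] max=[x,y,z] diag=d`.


min=[-4.700,-0.800,-6.300] max=[1.200,4.000,6.000] diag=14.462

A = translate([-3, 0.9, -4.6]) sphere(r=1.7) → bbox [-4.7,-0.8,-6.3] .. [-1.3,2.6,-2.9]
B = cube([2.5, 1.4, 8.9]) → bbox [0,0,0] .. [2.5,1.4,8.9]
lo = A.lo+B.lo = [-4.7+0, -0.8+0, -6.3+0] = [-4.700,-0.800,-6.300]
hi = A.hi+B.hi = [-1.3+2.5, 2.6+1.4, -2.9+8.9] = [1.200,4.000,6.000]
diag = √(5.9²+4.8²+12.3²) = √209.14 = 14.462


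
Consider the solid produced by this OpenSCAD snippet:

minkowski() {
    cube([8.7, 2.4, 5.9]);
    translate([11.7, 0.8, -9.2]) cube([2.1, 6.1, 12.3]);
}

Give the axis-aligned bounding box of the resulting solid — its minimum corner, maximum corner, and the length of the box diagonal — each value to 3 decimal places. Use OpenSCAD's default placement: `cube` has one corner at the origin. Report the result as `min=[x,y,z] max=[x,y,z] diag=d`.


A = translate([11.7, 0.8, -9.2]) cube([2.1, 6.1, 12.3]) → bbox [11.7,0.8,-9.2] .. [13.8,6.9,3.1]
B = cube([8.7, 2.4, 5.9]) → bbox [0,0,0] .. [8.7,2.4,5.9]
lo = A.lo+B.lo = [11.7+0, 0.8+0, -9.2+0] = [11.700,0.800,-9.200]
hi = A.hi+B.hi = [13.8+8.7, 6.9+2.4, 3.1+5.9] = [22.500,9.300,9.000]
diag = √(10.8²+8.5²+18.2²) = √520.13 = 22.806

min=[11.700,0.800,-9.200] max=[22.500,9.300,9.000] diag=22.806


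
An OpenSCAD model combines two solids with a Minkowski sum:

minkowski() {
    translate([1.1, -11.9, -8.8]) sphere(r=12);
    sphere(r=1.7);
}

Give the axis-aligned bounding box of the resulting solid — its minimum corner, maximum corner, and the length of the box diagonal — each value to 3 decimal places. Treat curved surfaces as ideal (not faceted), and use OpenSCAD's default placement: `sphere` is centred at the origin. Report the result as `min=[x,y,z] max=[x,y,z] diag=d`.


A = translate([1.1, -11.9, -8.8]) sphere(r=12) → bbox [-10.9,-23.9,-20.8] .. [13.1,0.1,3.2]
B = sphere(r=1.7) → bbox [-1.7,-1.7,-1.7] .. [1.7,1.7,1.7]
lo = A.lo+B.lo = [-10.9-1.7, -23.9-1.7, -20.8-1.7] = [-12.600,-25.600,-22.500]
hi = A.hi+B.hi = [13.1+1.7, 0.1+1.7, 3.2+1.7] = [14.800,1.800,4.900]
diag = √(27.4²+27.4²+27.4²) = √2252.28 = 47.458

min=[-12.600,-25.600,-22.500] max=[14.800,1.800,4.900] diag=47.458


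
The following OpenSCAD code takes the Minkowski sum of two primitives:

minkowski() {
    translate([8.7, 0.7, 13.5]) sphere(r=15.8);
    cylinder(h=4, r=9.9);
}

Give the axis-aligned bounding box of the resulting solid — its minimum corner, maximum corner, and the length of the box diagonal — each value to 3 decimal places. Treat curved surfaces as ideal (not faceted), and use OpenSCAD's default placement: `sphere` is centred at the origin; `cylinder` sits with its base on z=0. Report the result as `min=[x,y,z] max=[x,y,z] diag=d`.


min=[-17.000,-25.000,-2.300] max=[34.400,26.400,33.300] diag=80.940

A = translate([8.7, 0.7, 13.5]) sphere(r=15.8) → bbox [-7.1,-15.1,-2.3] .. [24.5,16.5,29.3]
B = cylinder(h=4, r=9.9) → bbox [-9.9,-9.9,0] .. [9.9,9.9,4]
lo = A.lo+B.lo = [-7.1-9.9, -15.1-9.9, -2.3+0] = [-17.000,-25.000,-2.300]
hi = A.hi+B.hi = [24.5+9.9, 16.5+9.9, 29.3+4] = [34.400,26.400,33.300]
diag = √(51.4²+51.4²+35.6²) = √6551.28 = 80.940


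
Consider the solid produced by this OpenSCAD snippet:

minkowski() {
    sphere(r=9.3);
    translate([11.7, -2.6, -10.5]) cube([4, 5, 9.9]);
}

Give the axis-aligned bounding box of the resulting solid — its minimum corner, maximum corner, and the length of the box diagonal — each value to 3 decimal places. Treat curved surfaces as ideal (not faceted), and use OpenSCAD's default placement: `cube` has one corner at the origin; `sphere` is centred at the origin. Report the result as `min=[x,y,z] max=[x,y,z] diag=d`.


A = translate([11.7, -2.6, -10.5]) cube([4, 5, 9.9]) → bbox [11.7,-2.6,-10.5] .. [15.7,2.4,-0.6]
B = sphere(r=9.3) → bbox [-9.3,-9.3,-9.3] .. [9.3,9.3,9.3]
lo = A.lo+B.lo = [11.7-9.3, -2.6-9.3, -10.5-9.3] = [2.400,-11.900,-19.800]
hi = A.hi+B.hi = [15.7+9.3, 2.4+9.3, -0.6+9.3] = [25.000,11.700,8.700]
diag = √(22.6²+23.6²+28.5²) = √1879.97 = 43.359

min=[2.400,-11.900,-19.800] max=[25.000,11.700,8.700] diag=43.359


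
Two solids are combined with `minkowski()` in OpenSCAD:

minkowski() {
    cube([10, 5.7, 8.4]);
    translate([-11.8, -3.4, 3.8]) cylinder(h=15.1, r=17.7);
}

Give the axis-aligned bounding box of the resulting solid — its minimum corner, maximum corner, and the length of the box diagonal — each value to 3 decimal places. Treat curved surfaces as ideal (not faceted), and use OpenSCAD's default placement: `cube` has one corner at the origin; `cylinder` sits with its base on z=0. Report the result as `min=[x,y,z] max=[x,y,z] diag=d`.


min=[-29.500,-21.100,3.800] max=[15.900,20.000,27.300] diag=65.594

A = translate([-11.8, -3.4, 3.8]) cylinder(h=15.1, r=17.7) → bbox [-29.5,-21.1,3.8] .. [5.9,14.3,18.9]
B = cube([10, 5.7, 8.4]) → bbox [0,0,0] .. [10,5.7,8.4]
lo = A.lo+B.lo = [-29.5+0, -21.1+0, 3.8+0] = [-29.500,-21.100,3.800]
hi = A.hi+B.hi = [5.9+10, 14.3+5.7, 18.9+8.4] = [15.900,20.000,27.300]
diag = √(45.4²+41.1²+23.5²) = √4302.62 = 65.594


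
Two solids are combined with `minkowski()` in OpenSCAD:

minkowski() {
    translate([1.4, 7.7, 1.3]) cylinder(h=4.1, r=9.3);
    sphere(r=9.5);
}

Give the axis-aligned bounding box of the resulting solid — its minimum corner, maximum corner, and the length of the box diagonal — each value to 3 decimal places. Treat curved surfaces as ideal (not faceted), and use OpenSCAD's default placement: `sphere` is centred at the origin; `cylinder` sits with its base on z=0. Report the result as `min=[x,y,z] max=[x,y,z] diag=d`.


min=[-17.400,-11.100,-8.200] max=[20.200,26.500,14.900] diag=57.975

A = translate([1.4, 7.7, 1.3]) cylinder(h=4.1, r=9.3) → bbox [-7.9,-1.6,1.3] .. [10.7,17,5.4]
B = sphere(r=9.5) → bbox [-9.5,-9.5,-9.5] .. [9.5,9.5,9.5]
lo = A.lo+B.lo = [-7.9-9.5, -1.6-9.5, 1.3-9.5] = [-17.400,-11.100,-8.200]
hi = A.hi+B.hi = [10.7+9.5, 17+9.5, 5.4+9.5] = [20.200,26.500,14.900]
diag = √(37.6²+37.6²+23.1²) = √3361.13 = 57.975


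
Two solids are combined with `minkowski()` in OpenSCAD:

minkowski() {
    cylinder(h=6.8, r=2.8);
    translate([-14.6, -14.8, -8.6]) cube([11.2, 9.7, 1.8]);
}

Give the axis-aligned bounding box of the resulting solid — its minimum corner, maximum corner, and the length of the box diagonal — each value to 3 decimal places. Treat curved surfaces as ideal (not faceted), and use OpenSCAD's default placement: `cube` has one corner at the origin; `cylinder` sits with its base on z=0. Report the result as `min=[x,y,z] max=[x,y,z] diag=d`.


min=[-17.400,-17.600,-8.600] max=[-0.600,-2.300,0.000] diag=24.296

A = translate([-14.6, -14.8, -8.6]) cube([11.2, 9.7, 1.8]) → bbox [-14.6,-14.8,-8.6] .. [-3.4,-5.1,-6.8]
B = cylinder(h=6.8, r=2.8) → bbox [-2.8,-2.8,0] .. [2.8,2.8,6.8]
lo = A.lo+B.lo = [-14.6-2.8, -14.8-2.8, -8.6+0] = [-17.400,-17.600,-8.600]
hi = A.hi+B.hi = [-3.4+2.8, -5.1+2.8, -6.8+6.8] = [-0.600,-2.300,0.000]
diag = √(16.8²+15.3²+8.6²) = √590.29 = 24.296


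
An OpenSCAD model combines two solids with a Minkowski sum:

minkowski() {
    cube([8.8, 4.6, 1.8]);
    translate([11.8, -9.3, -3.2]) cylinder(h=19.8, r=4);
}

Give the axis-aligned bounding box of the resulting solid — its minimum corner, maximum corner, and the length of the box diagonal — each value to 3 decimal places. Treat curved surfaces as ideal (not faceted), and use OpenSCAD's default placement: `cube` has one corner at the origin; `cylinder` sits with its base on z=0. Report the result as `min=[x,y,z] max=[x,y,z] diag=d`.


A = translate([11.8, -9.3, -3.2]) cylinder(h=19.8, r=4) → bbox [7.8,-13.3,-3.2] .. [15.8,-5.3,16.6]
B = cube([8.8, 4.6, 1.8]) → bbox [0,0,0] .. [8.8,4.6,1.8]
lo = A.lo+B.lo = [7.8+0, -13.3+0, -3.2+0] = [7.800,-13.300,-3.200]
hi = A.hi+B.hi = [15.8+8.8, -5.3+4.6, 16.6+1.8] = [24.600,-0.700,18.400]
diag = √(16.8²+12.6²+21.6²) = √907.56 = 30.126

min=[7.800,-13.300,-3.200] max=[24.600,-0.700,18.400] diag=30.126


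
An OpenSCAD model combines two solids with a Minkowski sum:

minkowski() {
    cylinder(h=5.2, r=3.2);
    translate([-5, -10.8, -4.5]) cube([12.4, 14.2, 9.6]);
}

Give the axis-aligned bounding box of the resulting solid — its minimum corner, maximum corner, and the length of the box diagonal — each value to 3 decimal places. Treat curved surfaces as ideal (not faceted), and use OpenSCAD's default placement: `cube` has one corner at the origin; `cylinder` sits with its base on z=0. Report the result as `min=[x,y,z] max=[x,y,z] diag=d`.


min=[-8.200,-14.000,-4.500] max=[10.600,6.600,10.300] diag=31.573

A = translate([-5, -10.8, -4.5]) cube([12.4, 14.2, 9.6]) → bbox [-5,-10.8,-4.5] .. [7.4,3.4,5.1]
B = cylinder(h=5.2, r=3.2) → bbox [-3.2,-3.2,0] .. [3.2,3.2,5.2]
lo = A.lo+B.lo = [-5-3.2, -10.8-3.2, -4.5+0] = [-8.200,-14.000,-4.500]
hi = A.hi+B.hi = [7.4+3.2, 3.4+3.2, 5.1+5.2] = [10.600,6.600,10.300]
diag = √(18.8²+20.6²+14.8²) = √996.84 = 31.573


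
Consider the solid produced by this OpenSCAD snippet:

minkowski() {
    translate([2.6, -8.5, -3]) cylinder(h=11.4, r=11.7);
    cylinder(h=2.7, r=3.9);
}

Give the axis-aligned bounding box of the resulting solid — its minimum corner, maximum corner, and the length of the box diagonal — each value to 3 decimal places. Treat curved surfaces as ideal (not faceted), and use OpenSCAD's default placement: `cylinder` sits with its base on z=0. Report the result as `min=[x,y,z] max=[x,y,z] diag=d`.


min=[-13.000,-24.100,-3.000] max=[18.200,7.100,11.100] diag=46.322

A = translate([2.6, -8.5, -3]) cylinder(h=11.4, r=11.7) → bbox [-9.1,-20.2,-3] .. [14.3,3.2,8.4]
B = cylinder(h=2.7, r=3.9) → bbox [-3.9,-3.9,0] .. [3.9,3.9,2.7]
lo = A.lo+B.lo = [-9.1-3.9, -20.2-3.9, -3+0] = [-13.000,-24.100,-3.000]
hi = A.hi+B.hi = [14.3+3.9, 3.2+3.9, 8.4+2.7] = [18.200,7.100,11.100]
diag = √(31.2²+31.2²+14.1²) = √2145.69 = 46.322


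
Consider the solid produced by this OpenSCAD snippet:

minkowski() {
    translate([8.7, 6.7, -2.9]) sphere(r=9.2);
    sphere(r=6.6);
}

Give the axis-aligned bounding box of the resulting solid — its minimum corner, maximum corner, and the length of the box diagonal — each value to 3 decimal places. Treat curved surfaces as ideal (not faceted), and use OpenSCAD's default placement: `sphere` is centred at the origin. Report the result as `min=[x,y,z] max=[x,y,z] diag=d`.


A = translate([8.7, 6.7, -2.9]) sphere(r=9.2) → bbox [-0.5,-2.5,-12.1] .. [17.9,15.9,6.3]
B = sphere(r=6.6) → bbox [-6.6,-6.6,-6.6] .. [6.6,6.6,6.6]
lo = A.lo+B.lo = [-0.5-6.6, -2.5-6.6, -12.1-6.6] = [-7.100,-9.100,-18.700]
hi = A.hi+B.hi = [17.9+6.6, 15.9+6.6, 6.3+6.6] = [24.500,22.500,12.900]
diag = √(31.6²+31.6²+31.6²) = √2995.68 = 54.733

min=[-7.100,-9.100,-18.700] max=[24.500,22.500,12.900] diag=54.733


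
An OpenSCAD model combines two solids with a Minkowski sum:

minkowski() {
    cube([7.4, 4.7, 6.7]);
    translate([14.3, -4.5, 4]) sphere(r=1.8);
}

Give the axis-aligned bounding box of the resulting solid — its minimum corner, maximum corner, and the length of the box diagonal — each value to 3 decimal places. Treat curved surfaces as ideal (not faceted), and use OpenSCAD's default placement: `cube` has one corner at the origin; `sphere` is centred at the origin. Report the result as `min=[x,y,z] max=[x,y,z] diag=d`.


A = translate([14.3, -4.5, 4]) sphere(r=1.8) → bbox [12.5,-6.3,2.2] .. [16.1,-2.7,5.8]
B = cube([7.4, 4.7, 6.7]) → bbox [0,0,0] .. [7.4,4.7,6.7]
lo = A.lo+B.lo = [12.5+0, -6.3+0, 2.2+0] = [12.500,-6.300,2.200]
hi = A.hi+B.hi = [16.1+7.4, -2.7+4.7, 5.8+6.7] = [23.500,2.000,12.500]
diag = √(11²+8.3²+10.3²) = √295.98 = 17.204

min=[12.500,-6.300,2.200] max=[23.500,2.000,12.500] diag=17.204


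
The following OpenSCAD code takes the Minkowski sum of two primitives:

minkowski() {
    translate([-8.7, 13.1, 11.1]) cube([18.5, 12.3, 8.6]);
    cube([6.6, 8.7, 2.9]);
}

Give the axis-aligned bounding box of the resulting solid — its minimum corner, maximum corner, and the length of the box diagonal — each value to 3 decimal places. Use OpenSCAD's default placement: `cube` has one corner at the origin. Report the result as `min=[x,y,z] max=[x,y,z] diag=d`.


A = translate([-8.7, 13.1, 11.1]) cube([18.5, 12.3, 8.6]) → bbox [-8.7,13.1,11.1] .. [9.8,25.4,19.7]
B = cube([6.6, 8.7, 2.9]) → bbox [0,0,0] .. [6.6,8.7,2.9]
lo = A.lo+B.lo = [-8.7+0, 13.1+0, 11.1+0] = [-8.700,13.100,11.100]
hi = A.hi+B.hi = [9.8+6.6, 25.4+8.7, 19.7+2.9] = [16.400,34.100,22.600]
diag = √(25.1²+21²+11.5²) = √1203.26 = 34.688

min=[-8.700,13.100,11.100] max=[16.400,34.100,22.600] diag=34.688


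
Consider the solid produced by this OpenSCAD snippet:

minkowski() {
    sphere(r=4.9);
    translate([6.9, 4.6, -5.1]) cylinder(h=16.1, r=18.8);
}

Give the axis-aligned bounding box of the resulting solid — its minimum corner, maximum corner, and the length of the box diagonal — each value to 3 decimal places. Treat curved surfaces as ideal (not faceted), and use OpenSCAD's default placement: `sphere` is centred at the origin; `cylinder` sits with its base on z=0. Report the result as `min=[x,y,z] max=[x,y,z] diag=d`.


min=[-16.800,-19.100,-10.000] max=[30.600,28.300,15.900] diag=71.863

A = translate([6.9, 4.6, -5.1]) cylinder(h=16.1, r=18.8) → bbox [-11.9,-14.2,-5.1] .. [25.7,23.4,11]
B = sphere(r=4.9) → bbox [-4.9,-4.9,-4.9] .. [4.9,4.9,4.9]
lo = A.lo+B.lo = [-11.9-4.9, -14.2-4.9, -5.1-4.9] = [-16.800,-19.100,-10.000]
hi = A.hi+B.hi = [25.7+4.9, 23.4+4.9, 11+4.9] = [30.600,28.300,15.900]
diag = √(47.4²+47.4²+25.9²) = √5164.33 = 71.863


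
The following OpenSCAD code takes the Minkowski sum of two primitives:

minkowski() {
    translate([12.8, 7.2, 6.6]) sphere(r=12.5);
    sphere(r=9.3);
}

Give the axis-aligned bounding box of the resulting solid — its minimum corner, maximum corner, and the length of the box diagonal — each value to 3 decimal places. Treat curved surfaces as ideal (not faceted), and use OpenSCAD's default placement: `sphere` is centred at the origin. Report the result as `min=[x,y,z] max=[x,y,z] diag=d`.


A = translate([12.8, 7.2, 6.6]) sphere(r=12.5) → bbox [0.3,-5.3,-5.9] .. [25.3,19.7,19.1]
B = sphere(r=9.3) → bbox [-9.3,-9.3,-9.3] .. [9.3,9.3,9.3]
lo = A.lo+B.lo = [0.3-9.3, -5.3-9.3, -5.9-9.3] = [-9.000,-14.600,-15.200]
hi = A.hi+B.hi = [25.3+9.3, 19.7+9.3, 19.1+9.3] = [34.600,29.000,28.400]
diag = √(43.6²+43.6²+43.6²) = √5702.88 = 75.517

min=[-9.000,-14.600,-15.200] max=[34.600,29.000,28.400] diag=75.517


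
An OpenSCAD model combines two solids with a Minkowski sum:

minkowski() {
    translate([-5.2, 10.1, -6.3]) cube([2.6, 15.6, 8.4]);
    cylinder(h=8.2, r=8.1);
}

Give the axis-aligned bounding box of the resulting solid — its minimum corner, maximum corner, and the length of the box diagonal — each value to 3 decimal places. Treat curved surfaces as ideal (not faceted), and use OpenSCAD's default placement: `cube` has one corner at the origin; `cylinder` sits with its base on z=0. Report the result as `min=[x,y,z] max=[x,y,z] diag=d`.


A = translate([-5.2, 10.1, -6.3]) cube([2.6, 15.6, 8.4]) → bbox [-5.2,10.1,-6.3] .. [-2.6,25.7,2.1]
B = cylinder(h=8.2, r=8.1) → bbox [-8.1,-8.1,0] .. [8.1,8.1,8.2]
lo = A.lo+B.lo = [-5.2-8.1, 10.1-8.1, -6.3+0] = [-13.300,2.000,-6.300]
hi = A.hi+B.hi = [-2.6+8.1, 25.7+8.1, 2.1+8.2] = [5.500,33.800,10.300]
diag = √(18.8²+31.8²+16.6²) = √1640.24 = 40.500

min=[-13.300,2.000,-6.300] max=[5.500,33.800,10.300] diag=40.500


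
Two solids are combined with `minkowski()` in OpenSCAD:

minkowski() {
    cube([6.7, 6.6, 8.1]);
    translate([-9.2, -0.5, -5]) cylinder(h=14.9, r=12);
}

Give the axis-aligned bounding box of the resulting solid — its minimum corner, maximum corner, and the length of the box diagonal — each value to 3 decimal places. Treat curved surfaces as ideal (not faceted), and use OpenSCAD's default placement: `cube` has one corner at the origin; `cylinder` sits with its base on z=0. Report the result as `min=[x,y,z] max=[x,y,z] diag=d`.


min=[-21.200,-12.500,-5.000] max=[9.500,18.100,18.000] diag=49.070

A = translate([-9.2, -0.5, -5]) cylinder(h=14.9, r=12) → bbox [-21.2,-12.5,-5] .. [2.8,11.5,9.9]
B = cube([6.7, 6.6, 8.1]) → bbox [0,0,0] .. [6.7,6.6,8.1]
lo = A.lo+B.lo = [-21.2+0, -12.5+0, -5+0] = [-21.200,-12.500,-5.000]
hi = A.hi+B.hi = [2.8+6.7, 11.5+6.6, 9.9+8.1] = [9.500,18.100,18.000]
diag = √(30.7²+30.6²+23²) = √2407.85 = 49.070


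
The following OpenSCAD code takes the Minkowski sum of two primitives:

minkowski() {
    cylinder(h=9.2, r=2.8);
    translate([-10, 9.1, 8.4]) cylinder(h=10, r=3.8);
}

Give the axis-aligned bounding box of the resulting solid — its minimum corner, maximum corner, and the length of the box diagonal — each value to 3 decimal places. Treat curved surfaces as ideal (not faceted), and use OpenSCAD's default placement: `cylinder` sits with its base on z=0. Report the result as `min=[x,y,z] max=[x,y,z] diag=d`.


A = translate([-10, 9.1, 8.4]) cylinder(h=10, r=3.8) → bbox [-13.8,5.3,8.4] .. [-6.2,12.9,18.4]
B = cylinder(h=9.2, r=2.8) → bbox [-2.8,-2.8,0] .. [2.8,2.8,9.2]
lo = A.lo+B.lo = [-13.8-2.8, 5.3-2.8, 8.4+0] = [-16.600,2.500,8.400]
hi = A.hi+B.hi = [-6.2+2.8, 12.9+2.8, 18.4+9.2] = [-3.400,15.700,27.600]
diag = √(13.2²+13.2²+19.2²) = √717.12 = 26.779

min=[-16.600,2.500,8.400] max=[-3.400,15.700,27.600] diag=26.779


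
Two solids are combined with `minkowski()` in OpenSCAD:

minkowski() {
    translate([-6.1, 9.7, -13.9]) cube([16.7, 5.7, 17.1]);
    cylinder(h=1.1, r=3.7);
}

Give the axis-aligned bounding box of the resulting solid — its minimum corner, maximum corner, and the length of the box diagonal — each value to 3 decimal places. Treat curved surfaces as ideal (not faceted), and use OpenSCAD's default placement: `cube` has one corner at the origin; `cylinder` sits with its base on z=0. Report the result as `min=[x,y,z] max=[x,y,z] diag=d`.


min=[-9.800,6.000,-13.900] max=[14.300,19.100,4.300] diag=32.919

A = translate([-6.1, 9.7, -13.9]) cube([16.7, 5.7, 17.1]) → bbox [-6.1,9.7,-13.9] .. [10.6,15.4,3.2]
B = cylinder(h=1.1, r=3.7) → bbox [-3.7,-3.7,0] .. [3.7,3.7,1.1]
lo = A.lo+B.lo = [-6.1-3.7, 9.7-3.7, -13.9+0] = [-9.800,6.000,-13.900]
hi = A.hi+B.hi = [10.6+3.7, 15.4+3.7, 3.2+1.1] = [14.300,19.100,4.300]
diag = √(24.1²+13.1²+18.2²) = √1083.66 = 32.919


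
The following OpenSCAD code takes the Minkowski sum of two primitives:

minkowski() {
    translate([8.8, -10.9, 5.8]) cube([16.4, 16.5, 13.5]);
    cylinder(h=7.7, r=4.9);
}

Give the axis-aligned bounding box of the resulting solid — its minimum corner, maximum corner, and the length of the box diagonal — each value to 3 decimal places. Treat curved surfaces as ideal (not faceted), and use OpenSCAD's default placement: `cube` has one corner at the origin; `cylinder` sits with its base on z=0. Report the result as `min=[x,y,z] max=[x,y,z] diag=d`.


min=[3.900,-15.800,5.800] max=[30.100,10.500,27.000] diag=42.750

A = translate([8.8, -10.9, 5.8]) cube([16.4, 16.5, 13.5]) → bbox [8.8,-10.9,5.8] .. [25.2,5.6,19.3]
B = cylinder(h=7.7, r=4.9) → bbox [-4.9,-4.9,0] .. [4.9,4.9,7.7]
lo = A.lo+B.lo = [8.8-4.9, -10.9-4.9, 5.8+0] = [3.900,-15.800,5.800]
hi = A.hi+B.hi = [25.2+4.9, 5.6+4.9, 19.3+7.7] = [30.100,10.500,27.000]
diag = √(26.2²+26.3²+21.2²) = √1827.57 = 42.750


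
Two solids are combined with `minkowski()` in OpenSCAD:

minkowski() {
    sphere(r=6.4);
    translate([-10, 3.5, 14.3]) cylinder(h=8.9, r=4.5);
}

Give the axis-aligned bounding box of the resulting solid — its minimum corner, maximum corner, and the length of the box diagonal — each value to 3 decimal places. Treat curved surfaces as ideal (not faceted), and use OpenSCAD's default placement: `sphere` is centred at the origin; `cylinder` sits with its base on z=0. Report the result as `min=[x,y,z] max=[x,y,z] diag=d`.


min=[-20.900,-7.400,7.900] max=[0.900,14.400,29.600] diag=37.701

A = translate([-10, 3.5, 14.3]) cylinder(h=8.9, r=4.5) → bbox [-14.5,-1,14.3] .. [-5.5,8,23.2]
B = sphere(r=6.4) → bbox [-6.4,-6.4,-6.4] .. [6.4,6.4,6.4]
lo = A.lo+B.lo = [-14.5-6.4, -1-6.4, 14.3-6.4] = [-20.900,-7.400,7.900]
hi = A.hi+B.hi = [-5.5+6.4, 8+6.4, 23.2+6.4] = [0.900,14.400,29.600]
diag = √(21.8²+21.8²+21.7²) = √1421.37 = 37.701


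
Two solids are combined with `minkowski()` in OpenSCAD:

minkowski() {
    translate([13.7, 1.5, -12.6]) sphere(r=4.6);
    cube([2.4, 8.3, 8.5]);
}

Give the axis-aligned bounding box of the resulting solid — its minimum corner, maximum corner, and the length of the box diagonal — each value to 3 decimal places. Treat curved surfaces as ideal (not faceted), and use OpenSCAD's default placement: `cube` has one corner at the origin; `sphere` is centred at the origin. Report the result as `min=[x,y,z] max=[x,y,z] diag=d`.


min=[9.100,-3.100,-17.200] max=[20.700,14.400,0.500] diag=27.461

A = translate([13.7, 1.5, -12.6]) sphere(r=4.6) → bbox [9.1,-3.1,-17.2] .. [18.3,6.1,-8]
B = cube([2.4, 8.3, 8.5]) → bbox [0,0,0] .. [2.4,8.3,8.5]
lo = A.lo+B.lo = [9.1+0, -3.1+0, -17.2+0] = [9.100,-3.100,-17.200]
hi = A.hi+B.hi = [18.3+2.4, 6.1+8.3, -8+8.5] = [20.700,14.400,0.500]
diag = √(11.6²+17.5²+17.7²) = √754.1 = 27.461


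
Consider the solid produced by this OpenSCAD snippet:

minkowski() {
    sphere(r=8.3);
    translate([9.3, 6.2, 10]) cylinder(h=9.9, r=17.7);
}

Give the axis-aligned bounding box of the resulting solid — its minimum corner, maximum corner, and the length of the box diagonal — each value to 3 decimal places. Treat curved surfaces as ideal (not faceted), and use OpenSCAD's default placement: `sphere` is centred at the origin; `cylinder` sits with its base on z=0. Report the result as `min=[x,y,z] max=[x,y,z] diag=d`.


A = translate([9.3, 6.2, 10]) cylinder(h=9.9, r=17.7) → bbox [-8.4,-11.5,10] .. [27,23.9,19.9]
B = sphere(r=8.3) → bbox [-8.3,-8.3,-8.3] .. [8.3,8.3,8.3]
lo = A.lo+B.lo = [-8.4-8.3, -11.5-8.3, 10-8.3] = [-16.700,-19.800,1.700]
hi = A.hi+B.hi = [27+8.3, 23.9+8.3, 19.9+8.3] = [35.300,32.200,28.200]
diag = √(52²+52²+26.5²) = √6110.25 = 78.168

min=[-16.700,-19.800,1.700] max=[35.300,32.200,28.200] diag=78.168


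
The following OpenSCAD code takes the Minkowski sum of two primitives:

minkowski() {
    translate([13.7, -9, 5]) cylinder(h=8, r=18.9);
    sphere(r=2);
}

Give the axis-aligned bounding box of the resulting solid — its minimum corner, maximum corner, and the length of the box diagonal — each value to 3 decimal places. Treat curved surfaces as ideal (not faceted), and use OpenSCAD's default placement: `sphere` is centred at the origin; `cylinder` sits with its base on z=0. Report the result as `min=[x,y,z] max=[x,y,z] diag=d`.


A = translate([13.7, -9, 5]) cylinder(h=8, r=18.9) → bbox [-5.2,-27.9,5] .. [32.6,9.9,13]
B = sphere(r=2) → bbox [-2,-2,-2] .. [2,2,2]
lo = A.lo+B.lo = [-5.2-2, -27.9-2, 5-2] = [-7.200,-29.900,3.000]
hi = A.hi+B.hi = [32.6+2, 9.9+2, 13+2] = [34.600,11.900,15.000]
diag = √(41.8²+41.8²+12²) = √3638.48 = 60.320

min=[-7.200,-29.900,3.000] max=[34.600,11.900,15.000] diag=60.320


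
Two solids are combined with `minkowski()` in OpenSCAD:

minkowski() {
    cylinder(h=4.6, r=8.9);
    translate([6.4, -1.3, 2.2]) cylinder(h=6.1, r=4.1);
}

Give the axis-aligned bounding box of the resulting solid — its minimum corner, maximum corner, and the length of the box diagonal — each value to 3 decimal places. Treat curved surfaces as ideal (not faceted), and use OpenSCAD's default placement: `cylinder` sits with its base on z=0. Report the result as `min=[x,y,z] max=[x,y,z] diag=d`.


min=[-6.600,-14.300,2.200] max=[19.400,11.700,12.900] diag=38.295

A = translate([6.4, -1.3, 2.2]) cylinder(h=6.1, r=4.1) → bbox [2.3,-5.4,2.2] .. [10.5,2.8,8.3]
B = cylinder(h=4.6, r=8.9) → bbox [-8.9,-8.9,0] .. [8.9,8.9,4.6]
lo = A.lo+B.lo = [2.3-8.9, -5.4-8.9, 2.2+0] = [-6.600,-14.300,2.200]
hi = A.hi+B.hi = [10.5+8.9, 2.8+8.9, 8.3+4.6] = [19.400,11.700,12.900]
diag = √(26²+26²+10.7²) = √1466.49 = 38.295


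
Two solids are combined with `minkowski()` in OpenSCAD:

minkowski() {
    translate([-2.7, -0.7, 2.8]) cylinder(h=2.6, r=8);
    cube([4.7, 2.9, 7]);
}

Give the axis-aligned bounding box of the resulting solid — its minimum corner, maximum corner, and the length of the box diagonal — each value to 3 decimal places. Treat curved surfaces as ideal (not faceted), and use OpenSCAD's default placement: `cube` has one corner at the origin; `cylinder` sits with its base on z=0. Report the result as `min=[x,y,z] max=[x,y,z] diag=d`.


A = translate([-2.7, -0.7, 2.8]) cylinder(h=2.6, r=8) → bbox [-10.7,-8.7,2.8] .. [5.3,7.3,5.4]
B = cube([4.7, 2.9, 7]) → bbox [0,0,0] .. [4.7,2.9,7]
lo = A.lo+B.lo = [-10.7+0, -8.7+0, 2.8+0] = [-10.700,-8.700,2.800]
hi = A.hi+B.hi = [5.3+4.7, 7.3+2.9, 5.4+7] = [10.000,10.200,12.400]
diag = √(20.7²+18.9²+9.6²) = √877.86 = 29.629

min=[-10.700,-8.700,2.800] max=[10.000,10.200,12.400] diag=29.629


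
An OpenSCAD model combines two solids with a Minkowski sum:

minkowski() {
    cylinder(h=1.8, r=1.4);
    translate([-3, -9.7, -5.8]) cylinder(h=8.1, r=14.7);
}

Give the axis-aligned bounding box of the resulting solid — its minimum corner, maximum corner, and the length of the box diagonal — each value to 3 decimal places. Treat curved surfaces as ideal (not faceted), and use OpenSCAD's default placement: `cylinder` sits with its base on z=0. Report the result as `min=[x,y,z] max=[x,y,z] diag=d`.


min=[-19.100,-25.800,-5.800] max=[13.100,6.400,4.100] diag=46.601

A = translate([-3, -9.7, -5.8]) cylinder(h=8.1, r=14.7) → bbox [-17.7,-24.4,-5.8] .. [11.7,5,2.3]
B = cylinder(h=1.8, r=1.4) → bbox [-1.4,-1.4,0] .. [1.4,1.4,1.8]
lo = A.lo+B.lo = [-17.7-1.4, -24.4-1.4, -5.8+0] = [-19.100,-25.800,-5.800]
hi = A.hi+B.hi = [11.7+1.4, 5+1.4, 2.3+1.8] = [13.100,6.400,4.100]
diag = √(32.2²+32.2²+9.9²) = √2171.69 = 46.601


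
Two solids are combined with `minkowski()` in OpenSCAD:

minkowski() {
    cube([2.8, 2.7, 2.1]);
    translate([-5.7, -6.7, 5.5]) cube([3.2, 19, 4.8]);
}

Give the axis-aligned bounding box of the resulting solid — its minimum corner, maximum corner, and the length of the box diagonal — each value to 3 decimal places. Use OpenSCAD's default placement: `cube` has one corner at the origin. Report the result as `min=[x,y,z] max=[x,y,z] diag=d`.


min=[-5.700,-6.700,5.500] max=[0.300,15.000,12.400] diag=23.548

A = translate([-5.7, -6.7, 5.5]) cube([3.2, 19, 4.8]) → bbox [-5.7,-6.7,5.5] .. [-2.5,12.3,10.3]
B = cube([2.8, 2.7, 2.1]) → bbox [0,0,0] .. [2.8,2.7,2.1]
lo = A.lo+B.lo = [-5.7+0, -6.7+0, 5.5+0] = [-5.700,-6.700,5.500]
hi = A.hi+B.hi = [-2.5+2.8, 12.3+2.7, 10.3+2.1] = [0.300,15.000,12.400]
diag = √(6²+21.7²+6.9²) = √554.5 = 23.548


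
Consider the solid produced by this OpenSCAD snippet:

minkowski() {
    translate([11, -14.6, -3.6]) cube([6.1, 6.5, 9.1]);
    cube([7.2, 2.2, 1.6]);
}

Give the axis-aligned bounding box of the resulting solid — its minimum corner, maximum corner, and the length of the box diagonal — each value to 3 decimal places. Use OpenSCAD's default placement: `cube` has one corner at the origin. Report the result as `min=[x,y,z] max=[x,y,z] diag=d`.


A = translate([11, -14.6, -3.6]) cube([6.1, 6.5, 9.1]) → bbox [11,-14.6,-3.6] .. [17.1,-8.1,5.5]
B = cube([7.2, 2.2, 1.6]) → bbox [0,0,0] .. [7.2,2.2,1.6]
lo = A.lo+B.lo = [11+0, -14.6+0, -3.6+0] = [11.000,-14.600,-3.600]
hi = A.hi+B.hi = [17.1+7.2, -8.1+2.2, 5.5+1.6] = [24.300,-5.900,7.100]
diag = √(13.3²+8.7²+10.7²) = √367.07 = 19.159

min=[11.000,-14.600,-3.600] max=[24.300,-5.900,7.100] diag=19.159


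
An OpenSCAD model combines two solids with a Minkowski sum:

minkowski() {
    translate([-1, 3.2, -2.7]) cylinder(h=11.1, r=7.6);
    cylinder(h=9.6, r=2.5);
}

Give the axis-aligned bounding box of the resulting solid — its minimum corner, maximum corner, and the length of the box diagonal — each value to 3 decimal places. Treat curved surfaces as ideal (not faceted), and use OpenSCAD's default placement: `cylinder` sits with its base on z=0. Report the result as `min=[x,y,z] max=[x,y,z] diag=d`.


A = translate([-1, 3.2, -2.7]) cylinder(h=11.1, r=7.6) → bbox [-8.6,-4.4,-2.7] .. [6.6,10.8,8.4]
B = cylinder(h=9.6, r=2.5) → bbox [-2.5,-2.5,0] .. [2.5,2.5,9.6]
lo = A.lo+B.lo = [-8.6-2.5, -4.4-2.5, -2.7+0] = [-11.100,-6.900,-2.700]
hi = A.hi+B.hi = [6.6+2.5, 10.8+2.5, 8.4+9.6] = [9.100,13.300,18.000]
diag = √(20.2²+20.2²+20.7²) = √1244.57 = 35.278

min=[-11.100,-6.900,-2.700] max=[9.100,13.300,18.000] diag=35.278


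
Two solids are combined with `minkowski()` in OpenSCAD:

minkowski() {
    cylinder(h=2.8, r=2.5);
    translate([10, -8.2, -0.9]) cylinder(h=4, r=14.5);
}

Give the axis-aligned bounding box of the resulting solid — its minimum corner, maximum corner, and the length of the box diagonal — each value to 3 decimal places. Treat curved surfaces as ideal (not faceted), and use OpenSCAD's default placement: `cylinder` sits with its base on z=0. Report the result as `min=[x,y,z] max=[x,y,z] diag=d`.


min=[-7.000,-25.200,-0.900] max=[27.000,8.800,5.900] diag=48.562

A = translate([10, -8.2, -0.9]) cylinder(h=4, r=14.5) → bbox [-4.5,-22.7,-0.9] .. [24.5,6.3,3.1]
B = cylinder(h=2.8, r=2.5) → bbox [-2.5,-2.5,0] .. [2.5,2.5,2.8]
lo = A.lo+B.lo = [-4.5-2.5, -22.7-2.5, -0.9+0] = [-7.000,-25.200,-0.900]
hi = A.hi+B.hi = [24.5+2.5, 6.3+2.5, 3.1+2.8] = [27.000,8.800,5.900]
diag = √(34²+34²+6.8²) = √2358.24 = 48.562


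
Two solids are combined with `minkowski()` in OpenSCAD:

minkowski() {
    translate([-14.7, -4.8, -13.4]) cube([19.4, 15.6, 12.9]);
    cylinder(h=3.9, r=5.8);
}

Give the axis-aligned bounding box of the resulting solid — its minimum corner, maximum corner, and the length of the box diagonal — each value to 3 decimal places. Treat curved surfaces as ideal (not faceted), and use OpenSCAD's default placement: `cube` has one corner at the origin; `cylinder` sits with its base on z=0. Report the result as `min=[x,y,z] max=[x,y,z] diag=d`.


A = translate([-14.7, -4.8, -13.4]) cube([19.4, 15.6, 12.9]) → bbox [-14.7,-4.8,-13.4] .. [4.7,10.8,-0.5]
B = cylinder(h=3.9, r=5.8) → bbox [-5.8,-5.8,0] .. [5.8,5.8,3.9]
lo = A.lo+B.lo = [-14.7-5.8, -4.8-5.8, -13.4+0] = [-20.500,-10.600,-13.400]
hi = A.hi+B.hi = [4.7+5.8, 10.8+5.8, -0.5+3.9] = [10.500,16.600,3.400]
diag = √(31²+27.2²+16.8²) = √1983.08 = 44.532

min=[-20.500,-10.600,-13.400] max=[10.500,16.600,3.400] diag=44.532


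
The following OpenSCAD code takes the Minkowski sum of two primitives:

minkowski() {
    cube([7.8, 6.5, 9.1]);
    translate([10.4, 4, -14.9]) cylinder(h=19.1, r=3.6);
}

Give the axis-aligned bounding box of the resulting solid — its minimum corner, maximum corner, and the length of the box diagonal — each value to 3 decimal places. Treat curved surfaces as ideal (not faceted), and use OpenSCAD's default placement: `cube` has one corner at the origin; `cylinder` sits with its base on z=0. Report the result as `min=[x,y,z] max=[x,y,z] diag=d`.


A = translate([10.4, 4, -14.9]) cylinder(h=19.1, r=3.6) → bbox [6.8,0.4,-14.9] .. [14,7.6,4.2]
B = cube([7.8, 6.5, 9.1]) → bbox [0,0,0] .. [7.8,6.5,9.1]
lo = A.lo+B.lo = [6.8+0, 0.4+0, -14.9+0] = [6.800,0.400,-14.900]
hi = A.hi+B.hi = [14+7.8, 7.6+6.5, 4.2+9.1] = [21.800,14.100,13.300]
diag = √(15²+13.7²+28.2²) = √1207.93 = 34.755

min=[6.800,0.400,-14.900] max=[21.800,14.100,13.300] diag=34.755


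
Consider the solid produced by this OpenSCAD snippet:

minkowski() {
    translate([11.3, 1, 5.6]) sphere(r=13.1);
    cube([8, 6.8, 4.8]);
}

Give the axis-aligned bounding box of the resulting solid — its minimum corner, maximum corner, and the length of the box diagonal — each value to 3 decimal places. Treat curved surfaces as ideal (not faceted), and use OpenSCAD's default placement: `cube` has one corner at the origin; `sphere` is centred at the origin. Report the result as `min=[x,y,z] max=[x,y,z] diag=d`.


min=[-1.800,-12.100,-7.500] max=[32.400,20.900,23.500] diag=56.742

A = translate([11.3, 1, 5.6]) sphere(r=13.1) → bbox [-1.8,-12.1,-7.5] .. [24.4,14.1,18.7]
B = cube([8, 6.8, 4.8]) → bbox [0,0,0] .. [8,6.8,4.8]
lo = A.lo+B.lo = [-1.8+0, -12.1+0, -7.5+0] = [-1.800,-12.100,-7.500]
hi = A.hi+B.hi = [24.4+8, 14.1+6.8, 18.7+4.8] = [32.400,20.900,23.500]
diag = √(34.2²+33²+31²) = √3219.64 = 56.742


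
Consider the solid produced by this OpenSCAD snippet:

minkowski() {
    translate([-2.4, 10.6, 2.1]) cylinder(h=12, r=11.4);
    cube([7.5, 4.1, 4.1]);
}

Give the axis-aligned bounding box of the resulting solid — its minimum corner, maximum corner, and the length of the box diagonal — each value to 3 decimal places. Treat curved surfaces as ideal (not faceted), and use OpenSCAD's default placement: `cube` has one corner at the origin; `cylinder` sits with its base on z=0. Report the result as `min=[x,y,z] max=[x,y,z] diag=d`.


A = translate([-2.4, 10.6, 2.1]) cylinder(h=12, r=11.4) → bbox [-13.8,-0.8,2.1] .. [9,22,14.1]
B = cube([7.5, 4.1, 4.1]) → bbox [0,0,0] .. [7.5,4.1,4.1]
lo = A.lo+B.lo = [-13.8+0, -0.8+0, 2.1+0] = [-13.800,-0.800,2.100]
hi = A.hi+B.hi = [9+7.5, 22+4.1, 14.1+4.1] = [16.500,26.100,18.200]
diag = √(30.3²+26.9²+16.1²) = √1900.91 = 43.599

min=[-13.800,-0.800,2.100] max=[16.500,26.100,18.200] diag=43.599


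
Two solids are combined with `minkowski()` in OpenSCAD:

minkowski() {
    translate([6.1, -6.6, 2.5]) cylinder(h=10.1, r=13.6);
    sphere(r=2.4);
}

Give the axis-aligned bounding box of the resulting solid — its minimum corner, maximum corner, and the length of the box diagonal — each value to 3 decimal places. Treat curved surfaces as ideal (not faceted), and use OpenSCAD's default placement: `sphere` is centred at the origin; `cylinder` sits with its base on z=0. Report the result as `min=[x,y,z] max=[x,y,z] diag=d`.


min=[-9.900,-22.600,0.100] max=[22.100,9.400,15.000] diag=47.645

A = translate([6.1, -6.6, 2.5]) cylinder(h=10.1, r=13.6) → bbox [-7.5,-20.2,2.5] .. [19.7,7,12.6]
B = sphere(r=2.4) → bbox [-2.4,-2.4,-2.4] .. [2.4,2.4,2.4]
lo = A.lo+B.lo = [-7.5-2.4, -20.2-2.4, 2.5-2.4] = [-9.900,-22.600,0.100]
hi = A.hi+B.hi = [19.7+2.4, 7+2.4, 12.6+2.4] = [22.100,9.400,15.000]
diag = √(32²+32²+14.9²) = √2270.01 = 47.645


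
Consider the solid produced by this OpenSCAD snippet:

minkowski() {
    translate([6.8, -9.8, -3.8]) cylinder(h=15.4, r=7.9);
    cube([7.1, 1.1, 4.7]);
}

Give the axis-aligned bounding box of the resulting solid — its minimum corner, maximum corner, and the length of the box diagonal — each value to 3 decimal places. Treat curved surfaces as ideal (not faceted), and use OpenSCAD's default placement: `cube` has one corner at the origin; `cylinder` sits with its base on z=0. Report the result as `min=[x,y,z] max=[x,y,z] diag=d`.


min=[-1.100,-17.700,-3.800] max=[21.800,-0.800,16.300] diag=34.843

A = translate([6.8, -9.8, -3.8]) cylinder(h=15.4, r=7.9) → bbox [-1.1,-17.7,-3.8] .. [14.7,-1.9,11.6]
B = cube([7.1, 1.1, 4.7]) → bbox [0,0,0] .. [7.1,1.1,4.7]
lo = A.lo+B.lo = [-1.1+0, -17.7+0, -3.8+0] = [-1.100,-17.700,-3.800]
hi = A.hi+B.hi = [14.7+7.1, -1.9+1.1, 11.6+4.7] = [21.800,-0.800,16.300]
diag = √(22.9²+16.9²+20.1²) = √1214.03 = 34.843
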